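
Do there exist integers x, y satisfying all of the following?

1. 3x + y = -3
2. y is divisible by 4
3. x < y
Yes

Take x = -1, y = 0. Substituting into each constraint:
  (1) 3(-1) + 0 = -3 ✓
  (2) 0 = 4 × 0, remainder 0 ✓
  (3) -1 < 0 ✓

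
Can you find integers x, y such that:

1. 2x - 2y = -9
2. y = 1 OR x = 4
No

Even the single constraint (2x - 2y = -9) is infeasible over the integers.

  - 2x - 2y = -9: every term on the left is divisible by 2, so the LHS ≡ 0 (mod 2), but the RHS -9 is not — no integer solution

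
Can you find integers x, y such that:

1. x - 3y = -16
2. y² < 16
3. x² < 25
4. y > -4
No

A contradictory subset is {x - 3y = -16, y² < 16, x² < 25}. No integer assignment can satisfy these jointly:

  - x - 3y = -16: is a linear equation tying the variables together
  - y² < 16: restricts y to |y| ≤ 3
  - x² < 25: restricts x to |x| ≤ 4

Range argument: with x ∈ [-4, 4], y ∈ [-3, 3], the left side of the equation is at least -13, but the right side is -16 < -13. No integer solution exists.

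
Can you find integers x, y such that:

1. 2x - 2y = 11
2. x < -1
No

Even the single constraint (2x - 2y = 11) is infeasible over the integers.

  - 2x - 2y = 11: every term on the left is divisible by 2, so the LHS ≡ 0 (mod 2), but the RHS 11 is not — no integer solution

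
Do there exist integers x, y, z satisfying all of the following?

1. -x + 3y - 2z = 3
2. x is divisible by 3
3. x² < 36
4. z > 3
Yes

Take x = 0, y = 5, z = 6. Substituting into each constraint:
  (1) 0 + 3(5) - 2(6) = 3 ✓
  (2) 0 = 3 × 0, remainder 0 ✓
  (3) x² = (0)² = 0, and 0 < 36 ✓
  (4) 6 > 3 ✓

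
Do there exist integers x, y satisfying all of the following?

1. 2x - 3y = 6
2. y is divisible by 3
Yes

Take x = 3, y = 0. Substituting into each constraint:
  (1) 2(3) - 3(0) = 6 ✓
  (2) 0 = 3 × 0, remainder 0 ✓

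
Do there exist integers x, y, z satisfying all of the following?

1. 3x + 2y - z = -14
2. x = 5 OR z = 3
Yes

Take x = 5, y = -14, z = 1. Substituting into each constraint:
  (1) 3(5) + 2(-14) + (-1) = -14 ✓
  (2) x = 5, target 5 ✓ (first branch holds)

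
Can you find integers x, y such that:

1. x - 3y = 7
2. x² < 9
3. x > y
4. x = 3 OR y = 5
No

A contradictory subset is {x - 3y = 7, x² < 9, x = 3 OR y = 5}. No integer assignment can satisfy these jointly:

  - x - 3y = 7: is a linear equation tying the variables together
  - x² < 9: restricts x to |x| ≤ 2
  - x = 3 OR y = 5: forces a choice: either x = 3 or y = 5

Split on the disjunction (x = 3 OR y = 5):
  • If x = 3: this contradicts x² < 9, which requires |x| ≤ 2.
  • If y = 5: the equation forces x = 22, but x² < 9 requires |x| ≤ 2.
Both branches are infeasible, so the system has no integer solution.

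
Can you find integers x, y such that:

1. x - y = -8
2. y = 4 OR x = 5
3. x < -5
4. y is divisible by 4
No

A contradictory subset is {x - y = -8, y = 4 OR x = 5, x < -5}. No integer assignment can satisfy these jointly:

  - x - y = -8: is a linear equation tying the variables together
  - y = 4 OR x = 5: forces a choice: either y = 4 or x = 5
  - x < -5: bounds one variable relative to a constant

Split on the disjunction (y = 4 OR x = 5):
  • If y = 4: the equation forces x = -4, which contradicts the bound x ≤ -6.
  • If x = 5: this contradicts the bound x ≤ -6.
Both branches are infeasible, so the system has no integer solution.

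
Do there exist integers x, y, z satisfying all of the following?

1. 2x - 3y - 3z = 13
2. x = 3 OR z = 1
Yes

Take x = 5, y = -2, z = 1. Substituting into each constraint:
  (1) 2(5) - 3(-2) - 3(1) = 13 ✓
  (2) z = 1, target 1 ✓ (second branch holds)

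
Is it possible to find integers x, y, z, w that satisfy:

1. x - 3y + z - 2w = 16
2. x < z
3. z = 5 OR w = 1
Yes

Take x = 1, y = -5, z = 2, w = 1. Substituting into each constraint:
  (1) 1 - 3(-5) + 2 - 2(1) = 16 ✓
  (2) 1 < 2 ✓
  (3) w = 1, target 1 ✓ (second branch holds)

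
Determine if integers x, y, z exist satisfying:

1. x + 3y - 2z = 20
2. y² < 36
Yes

Take x = 0, y = 0, z = -10. Substituting into each constraint:
  (1) 0 + 3(0) - 2(-10) = 20 ✓
  (2) y² = (0)² = 0, and 0 < 36 ✓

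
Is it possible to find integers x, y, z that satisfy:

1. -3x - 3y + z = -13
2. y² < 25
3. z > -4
Yes

Take x = 5, y = 0, z = 2. Substituting into each constraint:
  (1) -3(5) - 3(0) + 2 = -13 ✓
  (2) y² = (0)² = 0, and 0 < 25 ✓
  (3) 2 > -4 ✓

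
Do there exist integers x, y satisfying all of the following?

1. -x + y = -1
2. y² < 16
Yes

Take x = 1, y = 0. Substituting into each constraint:
  (1) (-1) + 0 = -1 ✓
  (2) y² = (0)² = 0, and 0 < 16 ✓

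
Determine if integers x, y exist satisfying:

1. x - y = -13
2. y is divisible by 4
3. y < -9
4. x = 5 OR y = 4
No

A contradictory subset is {x - y = -13, y < -9, x = 5 OR y = 4}. No integer assignment can satisfy these jointly:

  - x - y = -13: is a linear equation tying the variables together
  - y < -9: bounds one variable relative to a constant
  - x = 5 OR y = 4: forces a choice: either x = 5 or y = 4

Split on the disjunction (x = 5 OR y = 4):
  • If x = 5: the equation forces y = 18, which contradicts the bound y ≤ -10.
  • If y = 4: this contradicts the bound y ≤ -10.
Both branches are infeasible, so the system has no integer solution.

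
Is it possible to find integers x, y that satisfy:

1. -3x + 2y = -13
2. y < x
Yes

Take x = 11, y = 10. Substituting into each constraint:
  (1) -3(11) + 2(10) = -13 ✓
  (2) 10 < 11 ✓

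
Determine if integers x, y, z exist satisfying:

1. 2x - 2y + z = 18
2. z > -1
Yes

Take x = 9, y = 0, z = 0. Substituting into each constraint:
  (1) 2(9) - 2(0) + 0 = 18 ✓
  (2) 0 > -1 ✓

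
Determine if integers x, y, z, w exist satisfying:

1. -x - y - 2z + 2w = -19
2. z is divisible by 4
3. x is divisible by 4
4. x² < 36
Yes

Take x = 0, y = 19, z = 0, w = 0. Substituting into each constraint:
  (1) 0 + (-19) - 2(0) + 2(0) = -19 ✓
  (2) 0 = 4 × 0, remainder 0 ✓
  (3) 0 = 4 × 0, remainder 0 ✓
  (4) x² = (0)² = 0, and 0 < 36 ✓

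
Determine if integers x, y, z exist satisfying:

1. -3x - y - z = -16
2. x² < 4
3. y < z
Yes

Take x = 0, y = 7, z = 9. Substituting into each constraint:
  (1) -3(0) + (-7) + (-9) = -16 ✓
  (2) x² = (0)² = 0, and 0 < 4 ✓
  (3) 7 < 9 ✓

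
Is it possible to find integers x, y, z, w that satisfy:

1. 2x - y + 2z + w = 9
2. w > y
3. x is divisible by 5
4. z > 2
Yes

Take x = 0, y = -1, z = 4, w = 0. Substituting into each constraint:
  (1) 2(0) + 1 + 2(4) + 0 = 9 ✓
  (2) 0 > -1 ✓
  (3) 0 = 5 × 0, remainder 0 ✓
  (4) 4 > 2 ✓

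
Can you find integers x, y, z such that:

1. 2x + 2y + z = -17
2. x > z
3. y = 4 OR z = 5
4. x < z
No

A contradictory subset is {x > z, x < z}. No integer assignment can satisfy these jointly:

  - x > z: bounds one variable relative to another variable
  - x < z: bounds one variable relative to another variable

Direct contradiction: x > z and z > x cannot both hold.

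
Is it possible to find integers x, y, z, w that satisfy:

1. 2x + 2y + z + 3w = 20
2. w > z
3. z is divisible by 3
Yes

Take x = 0, y = 7, z = 0, w = 2. Substituting into each constraint:
  (1) 2(0) + 2(7) + 0 + 3(2) = 20 ✓
  (2) 2 > 0 ✓
  (3) 0 = 3 × 0, remainder 0 ✓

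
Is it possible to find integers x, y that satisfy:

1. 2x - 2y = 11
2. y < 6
No

Even the single constraint (2x - 2y = 11) is infeasible over the integers.

  - 2x - 2y = 11: every term on the left is divisible by 2, so the LHS ≡ 0 (mod 2), but the RHS 11 is not — no integer solution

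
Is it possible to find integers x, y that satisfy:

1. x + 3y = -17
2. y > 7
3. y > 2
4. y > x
Yes

Take x = -41, y = 8. Substituting into each constraint:
  (1) (-41) + 3(8) = -17 ✓
  (2) 8 > 7 ✓
  (3) 8 > 2 ✓
  (4) 8 > -41 ✓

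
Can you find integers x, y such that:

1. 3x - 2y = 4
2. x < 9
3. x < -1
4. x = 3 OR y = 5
No

A contradictory subset is {3x - 2y = 4, x < -1, x = 3 OR y = 5}. No integer assignment can satisfy these jointly:

  - 3x - 2y = 4: is a linear equation tying the variables together
  - x < -1: bounds one variable relative to a constant
  - x = 3 OR y = 5: forces a choice: either x = 3 or y = 5

Split on the disjunction (x = 3 OR y = 5):
  • If x = 3: this contradicts the bound x ≤ -2.
  • If y = 5: with y = 5, every remaining term of the linear equation is divisible by 3, so the left side is ≡ 0 (mod 3); but the right side 14 ≡ 2 (mod 3). No integers can satisfy it.
Both branches are infeasible, so the system has no integer solution.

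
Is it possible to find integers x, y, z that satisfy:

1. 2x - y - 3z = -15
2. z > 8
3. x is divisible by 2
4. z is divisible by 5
Yes

Take x = 0, y = -15, z = 10. Substituting into each constraint:
  (1) 2(0) + 15 - 3(10) = -15 ✓
  (2) 10 > 8 ✓
  (3) 0 = 2 × 0, remainder 0 ✓
  (4) 10 = 5 × 2, remainder 0 ✓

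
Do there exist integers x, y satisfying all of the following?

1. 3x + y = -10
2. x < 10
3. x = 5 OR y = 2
Yes

Take x = 5, y = -25. Substituting into each constraint:
  (1) 3(5) + (-25) = -10 ✓
  (2) 5 < 10 ✓
  (3) x = 5, target 5 ✓ (first branch holds)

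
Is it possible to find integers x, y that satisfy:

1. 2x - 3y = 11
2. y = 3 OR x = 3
Yes

Take x = 10, y = 3. Substituting into each constraint:
  (1) 2(10) - 3(3) = 11 ✓
  (2) y = 3, target 3 ✓ (first branch holds)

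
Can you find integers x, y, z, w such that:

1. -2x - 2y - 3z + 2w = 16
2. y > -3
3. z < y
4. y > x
Yes

Take x = 0, y = 1, z = 0, w = 9. Substituting into each constraint:
  (1) -2(0) - 2(1) - 3(0) + 2(9) = 16 ✓
  (2) 1 > -3 ✓
  (3) 0 < 1 ✓
  (4) 1 > 0 ✓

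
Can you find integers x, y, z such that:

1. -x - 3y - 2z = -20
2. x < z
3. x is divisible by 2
Yes

Take x = 0, y = 6, z = 1. Substituting into each constraint:
  (1) 0 - 3(6) - 2(1) = -20 ✓
  (2) 0 < 1 ✓
  (3) 0 = 2 × 0, remainder 0 ✓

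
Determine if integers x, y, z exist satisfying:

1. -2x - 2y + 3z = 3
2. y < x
Yes

Take x = 2, y = 1, z = 3. Substituting into each constraint:
  (1) -2(2) - 2(1) + 3(3) = 3 ✓
  (2) 1 < 2 ✓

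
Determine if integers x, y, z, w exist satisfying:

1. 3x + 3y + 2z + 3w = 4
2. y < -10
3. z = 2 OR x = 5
Yes

Take x = 0, y = -11, z = 2, w = 11. Substituting into each constraint:
  (1) 3(0) + 3(-11) + 2(2) + 3(11) = 4 ✓
  (2) -11 < -10 ✓
  (3) z = 2, target 2 ✓ (first branch holds)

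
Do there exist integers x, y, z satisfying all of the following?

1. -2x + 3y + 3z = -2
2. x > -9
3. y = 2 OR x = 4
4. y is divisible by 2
Yes

Take x = 4, y = 2, z = 0. Substituting into each constraint:
  (1) -2(4) + 3(2) + 3(0) = -2 ✓
  (2) 4 > -9 ✓
  (3) y = 2, target 2 ✓ (first branch holds)
  (4) 2 = 2 × 1, remainder 0 ✓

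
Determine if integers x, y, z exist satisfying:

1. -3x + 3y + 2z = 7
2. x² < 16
Yes

Take x = -1, y = 0, z = 2. Substituting into each constraint:
  (1) -3(-1) + 3(0) + 2(2) = 7 ✓
  (2) x² = (-1)² = 1, and 1 < 16 ✓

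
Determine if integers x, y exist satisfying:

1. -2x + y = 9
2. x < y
Yes

Take x = -4, y = 1. Substituting into each constraint:
  (1) -2(-4) + 1 = 9 ✓
  (2) -4 < 1 ✓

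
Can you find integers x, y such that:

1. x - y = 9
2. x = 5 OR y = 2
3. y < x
Yes

Take x = 11, y = 2. Substituting into each constraint:
  (1) 11 + (-2) = 9 ✓
  (2) y = 2, target 2 ✓ (second branch holds)
  (3) 2 < 11 ✓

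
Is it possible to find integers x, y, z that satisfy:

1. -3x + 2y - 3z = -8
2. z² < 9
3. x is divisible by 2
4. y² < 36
Yes

Take x = 0, y = -4, z = 0. Substituting into each constraint:
  (1) -3(0) + 2(-4) - 3(0) = -8 ✓
  (2) z² = (0)² = 0, and 0 < 9 ✓
  (3) 0 = 2 × 0, remainder 0 ✓
  (4) y² = (-4)² = 16, and 16 < 36 ✓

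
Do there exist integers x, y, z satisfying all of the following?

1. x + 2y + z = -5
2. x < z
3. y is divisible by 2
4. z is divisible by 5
Yes

Take x = -5, y = 0, z = 0. Substituting into each constraint:
  (1) (-5) + 2(0) + 0 = -5 ✓
  (2) -5 < 0 ✓
  (3) 0 = 2 × 0, remainder 0 ✓
  (4) 0 = 5 × 0, remainder 0 ✓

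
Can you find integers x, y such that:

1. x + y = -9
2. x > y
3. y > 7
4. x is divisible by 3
No

A contradictory subset is {x + y = -9, x > y, y > 7}. No integer assignment can satisfy these jointly:

  - x + y = -9: is a linear equation tying the variables together
  - x > y: bounds one variable relative to another variable
  - y > 7: bounds one variable relative to a constant

Propagating the comparison: x > y and y ≥ 8 give x ≥ 9. Range argument: with x ∈ [9, ∞], y ∈ [8, ∞], the left side of the equation is at least 17, but the right side is -9 < 17. No integer solution exists.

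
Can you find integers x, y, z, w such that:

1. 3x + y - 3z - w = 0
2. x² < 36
Yes

Take x = 0, y = 0, z = 0, w = 0. Substituting into each constraint:
  (1) 3(0) + 0 - 3(0) + 0 = 0 ✓
  (2) x² = (0)² = 0, and 0 < 36 ✓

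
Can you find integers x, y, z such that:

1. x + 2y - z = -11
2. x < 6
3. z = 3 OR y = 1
Yes

Take x = 0, y = -4, z = 3. Substituting into each constraint:
  (1) 0 + 2(-4) + (-3) = -11 ✓
  (2) 0 < 6 ✓
  (3) z = 3, target 3 ✓ (first branch holds)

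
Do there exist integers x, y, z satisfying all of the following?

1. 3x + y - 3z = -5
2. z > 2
Yes

Take x = 0, y = 4, z = 3. Substituting into each constraint:
  (1) 3(0) + 4 - 3(3) = -5 ✓
  (2) 3 > 2 ✓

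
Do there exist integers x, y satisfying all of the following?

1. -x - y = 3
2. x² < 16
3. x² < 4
Yes

Take x = 0, y = -3. Substituting into each constraint:
  (1) 0 + 3 = 3 ✓
  (2) x² = (0)² = 0, and 0 < 16 ✓
  (3) x² = (0)² = 0, and 0 < 4 ✓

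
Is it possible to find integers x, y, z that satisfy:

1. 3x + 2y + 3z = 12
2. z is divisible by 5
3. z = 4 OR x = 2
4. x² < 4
No

A contradictory subset is {z is divisible by 5, z = 4 OR x = 2, x² < 4}. No integer assignment can satisfy these jointly:

  - z is divisible by 5: restricts z to multiples of 5
  - z = 4 OR x = 2: forces a choice: either z = 4 or x = 2
  - x² < 4: restricts x to |x| ≤ 1

Split on the disjunction (z = 4 OR x = 2):
  • If z = 4: this contradicts the divisibility constraint — 4 is not a multiple of 5.
  • If x = 2: this contradicts x² < 4, which requires |x| ≤ 1.
Both branches are infeasible, so the system has no integer solution.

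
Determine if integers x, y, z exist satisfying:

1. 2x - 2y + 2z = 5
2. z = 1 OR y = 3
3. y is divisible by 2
No

Even the single constraint (2x - 2y + 2z = 5) is infeasible over the integers.

  - 2x - 2y + 2z = 5: every term on the left is divisible by 2, so the LHS ≡ 0 (mod 2), but the RHS 5 is not — no integer solution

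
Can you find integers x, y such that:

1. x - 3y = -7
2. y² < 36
Yes

Take x = 2, y = 3. Substituting into each constraint:
  (1) 2 - 3(3) = -7 ✓
  (2) y² = (3)² = 9, and 9 < 36 ✓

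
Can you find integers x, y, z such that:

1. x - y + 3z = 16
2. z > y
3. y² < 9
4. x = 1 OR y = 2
Yes

Take x = 9, y = 2, z = 3. Substituting into each constraint:
  (1) 9 + (-2) + 3(3) = 16 ✓
  (2) 3 > 2 ✓
  (3) y² = (2)² = 4, and 4 < 9 ✓
  (4) y = 2, target 2 ✓ (second branch holds)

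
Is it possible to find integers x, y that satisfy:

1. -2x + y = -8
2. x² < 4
Yes

Take x = 0, y = -8. Substituting into each constraint:
  (1) -2(0) + (-8) = -8 ✓
  (2) x² = (0)² = 0, and 0 < 4 ✓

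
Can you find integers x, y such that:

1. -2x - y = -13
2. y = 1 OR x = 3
Yes

Take x = 6, y = 1. Substituting into each constraint:
  (1) -2(6) + (-1) = -13 ✓
  (2) y = 1, target 1 ✓ (first branch holds)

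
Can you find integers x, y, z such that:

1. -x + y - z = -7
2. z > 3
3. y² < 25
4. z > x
Yes

Take x = 0, y = -3, z = 4. Substituting into each constraint:
  (1) 0 + (-3) + (-4) = -7 ✓
  (2) 4 > 3 ✓
  (3) y² = (-3)² = 9, and 9 < 25 ✓
  (4) 4 > 0 ✓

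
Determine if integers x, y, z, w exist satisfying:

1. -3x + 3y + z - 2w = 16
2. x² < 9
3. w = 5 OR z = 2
Yes

Take x = -1, y = 0, z = 23, w = 5. Substituting into each constraint:
  (1) -3(-1) + 3(0) + 23 - 2(5) = 16 ✓
  (2) x² = (-1)² = 1, and 1 < 9 ✓
  (3) w = 5, target 5 ✓ (first branch holds)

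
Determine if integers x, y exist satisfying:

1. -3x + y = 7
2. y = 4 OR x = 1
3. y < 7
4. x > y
No

A contradictory subset is {-3x + y = 7, y = 4 OR x = 1, x > y}. No integer assignment can satisfy these jointly:

  - -3x + y = 7: is a linear equation tying the variables together
  - y = 4 OR x = 1: forces a choice: either y = 4 or x = 1
  - x > y: bounds one variable relative to another variable

Split on the disjunction (y = 4 OR x = 1):
  • If y = 4: the equation forces x = -1, giving (y, x) = (4, -1), which violates x > y.
  • If x = 1: the equation forces y = 10, giving (x, y) = (1, 10), which violates x > y.
Both branches are infeasible, so the system has no integer solution.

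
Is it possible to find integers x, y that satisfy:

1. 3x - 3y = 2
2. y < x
No

Even the single constraint (3x - 3y = 2) is infeasible over the integers.

  - 3x - 3y = 2: every term on the left is divisible by 3, so the LHS ≡ 0 (mod 3), but the RHS 2 is not — no integer solution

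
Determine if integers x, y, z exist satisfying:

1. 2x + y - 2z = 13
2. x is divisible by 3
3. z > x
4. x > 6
Yes

Take x = 9, y = 15, z = 10. Substituting into each constraint:
  (1) 2(9) + 15 - 2(10) = 13 ✓
  (2) 9 = 3 × 3, remainder 0 ✓
  (3) 10 > 9 ✓
  (4) 9 > 6 ✓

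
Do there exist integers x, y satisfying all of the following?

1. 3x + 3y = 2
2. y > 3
No

Even the single constraint (3x + 3y = 2) is infeasible over the integers.

  - 3x + 3y = 2: every term on the left is divisible by 3, so the LHS ≡ 0 (mod 3), but the RHS 2 is not — no integer solution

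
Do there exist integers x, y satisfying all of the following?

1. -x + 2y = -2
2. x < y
Yes

Take x = -4, y = -3. Substituting into each constraint:
  (1) 4 + 2(-3) = -2 ✓
  (2) -4 < -3 ✓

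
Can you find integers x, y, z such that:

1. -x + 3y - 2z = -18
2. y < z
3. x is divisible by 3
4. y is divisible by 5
Yes

Take x = 0, y = 0, z = 9. Substituting into each constraint:
  (1) 0 + 3(0) - 2(9) = -18 ✓
  (2) 0 < 9 ✓
  (3) 0 = 3 × 0, remainder 0 ✓
  (4) 0 = 5 × 0, remainder 0 ✓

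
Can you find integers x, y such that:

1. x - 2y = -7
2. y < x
Yes

Take x = 9, y = 8. Substituting into each constraint:
  (1) 9 - 2(8) = -7 ✓
  (2) 8 < 9 ✓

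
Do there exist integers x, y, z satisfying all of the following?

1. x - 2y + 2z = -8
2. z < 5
Yes

Take x = 0, y = 4, z = 0. Substituting into each constraint:
  (1) 0 - 2(4) + 2(0) = -8 ✓
  (2) 0 < 5 ✓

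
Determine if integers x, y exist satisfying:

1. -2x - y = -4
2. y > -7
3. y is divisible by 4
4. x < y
Yes

Take x = 0, y = 4. Substituting into each constraint:
  (1) -2(0) + (-4) = -4 ✓
  (2) 4 > -7 ✓
  (3) 4 = 4 × 1, remainder 0 ✓
  (4) 0 < 4 ✓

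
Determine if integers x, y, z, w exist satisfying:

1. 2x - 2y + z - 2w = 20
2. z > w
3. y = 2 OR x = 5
Yes

Take x = 11, y = 2, z = 0, w = -1. Substituting into each constraint:
  (1) 2(11) - 2(2) + 0 - 2(-1) = 20 ✓
  (2) 0 > -1 ✓
  (3) y = 2, target 2 ✓ (first branch holds)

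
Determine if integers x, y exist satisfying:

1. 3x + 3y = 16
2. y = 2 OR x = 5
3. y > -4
No

Even the single constraint (3x + 3y = 16) is infeasible over the integers.

  - 3x + 3y = 16: every term on the left is divisible by 3, so the LHS ≡ 0 (mod 3), but the RHS 16 is not — no integer solution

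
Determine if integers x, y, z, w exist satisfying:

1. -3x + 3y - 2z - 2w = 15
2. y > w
Yes

Take x = -4, y = 1, z = 0, w = 0. Substituting into each constraint:
  (1) -3(-4) + 3(1) - 2(0) - 2(0) = 15 ✓
  (2) 1 > 0 ✓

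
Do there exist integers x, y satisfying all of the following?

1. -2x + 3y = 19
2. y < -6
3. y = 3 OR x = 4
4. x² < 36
No

A contradictory subset is {-2x + 3y = 19, y < -6, y = 3 OR x = 4}. No integer assignment can satisfy these jointly:

  - -2x + 3y = 19: is a linear equation tying the variables together
  - y < -6: bounds one variable relative to a constant
  - y = 3 OR x = 4: forces a choice: either y = 3 or x = 4

Split on the disjunction (y = 3 OR x = 4):
  • If y = 3: this contradicts the bound y ≤ -7.
  • If x = 4: the equation forces y = 9, which contradicts the bound y ≤ -7.
Both branches are infeasible, so the system has no integer solution.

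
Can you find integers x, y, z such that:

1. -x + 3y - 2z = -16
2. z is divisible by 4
Yes

Take x = 1, y = -5, z = 0. Substituting into each constraint:
  (1) (-1) + 3(-5) - 2(0) = -16 ✓
  (2) 0 = 4 × 0, remainder 0 ✓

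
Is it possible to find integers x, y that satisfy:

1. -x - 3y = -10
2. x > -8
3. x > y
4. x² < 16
No

A contradictory subset is {-x - 3y = -10, x > y, x² < 16}. No integer assignment can satisfy these jointly:

  - -x - 3y = -10: is a linear equation tying the variables together
  - x > y: bounds one variable relative to another variable
  - x² < 16: restricts x to |x| ≤ 3

Propagating the comparison: y < x and x ≤ 3 give y ≤ 2. Range argument: with x ∈ [-3, 3], y ∈ [−∞, 2], the left side of the equation is at least -9, but the right side is -10 < -9. No integer solution exists.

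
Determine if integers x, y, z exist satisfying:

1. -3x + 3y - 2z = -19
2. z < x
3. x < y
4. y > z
Yes

Take x = 12, y = 13, z = 11. Substituting into each constraint:
  (1) -3(12) + 3(13) - 2(11) = -19 ✓
  (2) 11 < 12 ✓
  (3) 12 < 13 ✓
  (4) 13 > 11 ✓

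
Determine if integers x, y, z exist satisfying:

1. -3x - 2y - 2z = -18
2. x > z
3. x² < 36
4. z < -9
Yes

Take x = 0, y = 19, z = -10. Substituting into each constraint:
  (1) -3(0) - 2(19) - 2(-10) = -18 ✓
  (2) 0 > -10 ✓
  (3) x² = (0)² = 0, and 0 < 36 ✓
  (4) -10 < -9 ✓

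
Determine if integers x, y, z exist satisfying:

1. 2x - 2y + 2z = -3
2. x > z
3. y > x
No

Even the single constraint (2x - 2y + 2z = -3) is infeasible over the integers.

  - 2x - 2y + 2z = -3: every term on the left is divisible by 2, so the LHS ≡ 0 (mod 2), but the RHS -3 is not — no integer solution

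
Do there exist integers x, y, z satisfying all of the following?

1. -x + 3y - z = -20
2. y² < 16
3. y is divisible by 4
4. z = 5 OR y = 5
Yes

Take x = 15, y = 0, z = 5. Substituting into each constraint:
  (1) (-15) + 3(0) + (-5) = -20 ✓
  (2) y² = (0)² = 0, and 0 < 16 ✓
  (3) 0 = 4 × 0, remainder 0 ✓
  (4) z = 5, target 5 ✓ (first branch holds)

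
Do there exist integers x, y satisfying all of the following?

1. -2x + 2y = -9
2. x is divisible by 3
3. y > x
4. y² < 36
No

Even the single constraint (-2x + 2y = -9) is infeasible over the integers.

  - -2x + 2y = -9: every term on the left is divisible by 2, so the LHS ≡ 0 (mod 2), but the RHS -9 is not — no integer solution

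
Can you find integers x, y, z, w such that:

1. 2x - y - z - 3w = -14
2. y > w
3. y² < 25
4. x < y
Yes

Take x = -1, y = 0, z = 15, w = -1. Substituting into each constraint:
  (1) 2(-1) + 0 + (-15) - 3(-1) = -14 ✓
  (2) 0 > -1 ✓
  (3) y² = (0)² = 0, and 0 < 25 ✓
  (4) -1 < 0 ✓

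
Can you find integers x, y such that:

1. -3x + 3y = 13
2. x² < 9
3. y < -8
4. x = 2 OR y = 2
No

Even the single constraint (-3x + 3y = 13) is infeasible over the integers.

  - -3x + 3y = 13: every term on the left is divisible by 3, so the LHS ≡ 0 (mod 3), but the RHS 13 is not — no integer solution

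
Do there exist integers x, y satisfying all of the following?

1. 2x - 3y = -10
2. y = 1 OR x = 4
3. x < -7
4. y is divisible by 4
No

A contradictory subset is {2x - 3y = -10, y = 1 OR x = 4, x < -7}. No integer assignment can satisfy these jointly:

  - 2x - 3y = -10: is a linear equation tying the variables together
  - y = 1 OR x = 4: forces a choice: either y = 1 or x = 4
  - x < -7: bounds one variable relative to a constant

Split on the disjunction (y = 1 OR x = 4):
  • If y = 1: with y = 1, every remaining term of the linear equation is divisible by 2, so the left side is ≡ 0 (mod 2); but the right side -7 ≡ 1 (mod 2). No integers can satisfy it.
  • If x = 4: this contradicts the bound x ≤ -8.
Both branches are infeasible, so the system has no integer solution.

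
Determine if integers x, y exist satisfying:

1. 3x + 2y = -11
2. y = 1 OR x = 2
No

The full constraint system is jointly infeasible over the integers. Each constraint and what it forces:

  - 3x + 2y = -11: is a linear equation tying the variables together
  - y = 1 OR x = 2: forces a choice: either y = 1 or x = 2

Split on the disjunction (y = 1 OR x = 2):
  • If y = 1: with y = 1, every remaining term of the linear equation is divisible by 3, so the left side is ≡ 0 (mod 3); but the right side -13 ≡ 2 (mod 3). No integers can satisfy it.
  • If x = 2: with x = 2, every remaining term of the linear equation is divisible by 2, so the left side is ≡ 0 (mod 2); but the right side -17 ≡ 1 (mod 2). No integers can satisfy it.
Both branches are infeasible, so the system has no integer solution.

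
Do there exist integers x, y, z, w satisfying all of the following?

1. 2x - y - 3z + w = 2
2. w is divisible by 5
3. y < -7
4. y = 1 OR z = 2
Yes

Take x = 0, y = -8, z = 2, w = 0. Substituting into each constraint:
  (1) 2(0) + 8 - 3(2) + 0 = 2 ✓
  (2) 0 = 5 × 0, remainder 0 ✓
  (3) -8 < -7 ✓
  (4) z = 2, target 2 ✓ (second branch holds)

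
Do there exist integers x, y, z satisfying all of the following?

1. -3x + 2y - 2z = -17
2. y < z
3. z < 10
Yes

Take x = 5, y = -1, z = 0. Substituting into each constraint:
  (1) -3(5) + 2(-1) - 2(0) = -17 ✓
  (2) -1 < 0 ✓
  (3) 0 < 10 ✓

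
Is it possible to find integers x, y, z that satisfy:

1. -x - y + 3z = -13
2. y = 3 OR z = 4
Yes

Take x = 1, y = 3, z = -3. Substituting into each constraint:
  (1) (-1) + (-3) + 3(-3) = -13 ✓
  (2) y = 3, target 3 ✓ (first branch holds)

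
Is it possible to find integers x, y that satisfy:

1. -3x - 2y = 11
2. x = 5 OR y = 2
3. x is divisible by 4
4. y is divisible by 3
No

A contradictory subset is {x = 5 OR y = 2, x is divisible by 4, y is divisible by 3}. No integer assignment can satisfy these jointly:

  - x = 5 OR y = 2: forces a choice: either x = 5 or y = 2
  - x is divisible by 4: restricts x to multiples of 4
  - y is divisible by 3: restricts y to multiples of 3

Split on the disjunction (x = 5 OR y = 2):
  • If x = 5: this contradicts the divisibility constraint — 5 is not a multiple of 4.
  • If y = 2: this contradicts the divisibility constraint — 2 is not a multiple of 3.
Both branches are infeasible, so the system has no integer solution.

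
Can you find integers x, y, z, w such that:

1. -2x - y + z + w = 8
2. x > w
Yes

Take x = 0, y = -9, z = 0, w = -1. Substituting into each constraint:
  (1) -2(0) + 9 + 0 + (-1) = 8 ✓
  (2) 0 > -1 ✓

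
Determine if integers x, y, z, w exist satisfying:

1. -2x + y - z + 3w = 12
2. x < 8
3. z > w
Yes

Take x = 0, y = 15, z = 0, w = -1. Substituting into each constraint:
  (1) -2(0) + 15 + 0 + 3(-1) = 12 ✓
  (2) 0 < 8 ✓
  (3) 0 > -1 ✓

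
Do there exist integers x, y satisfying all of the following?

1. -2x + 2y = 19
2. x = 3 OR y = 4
No

Even the single constraint (-2x + 2y = 19) is infeasible over the integers.

  - -2x + 2y = 19: every term on the left is divisible by 2, so the LHS ≡ 0 (mod 2), but the RHS 19 is not — no integer solution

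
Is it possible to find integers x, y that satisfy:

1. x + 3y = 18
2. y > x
Yes

Take x = 3, y = 5. Substituting into each constraint:
  (1) 3 + 3(5) = 18 ✓
  (2) 5 > 3 ✓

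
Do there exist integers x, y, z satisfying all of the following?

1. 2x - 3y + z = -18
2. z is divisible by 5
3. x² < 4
Yes

Take x = 1, y = 10, z = 10. Substituting into each constraint:
  (1) 2(1) - 3(10) + 10 = -18 ✓
  (2) 10 = 5 × 2, remainder 0 ✓
  (3) x² = (1)² = 1, and 1 < 4 ✓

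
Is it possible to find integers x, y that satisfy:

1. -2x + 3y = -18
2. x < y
Yes

Take x = -21, y = -20. Substituting into each constraint:
  (1) -2(-21) + 3(-20) = -18 ✓
  (2) -21 < -20 ✓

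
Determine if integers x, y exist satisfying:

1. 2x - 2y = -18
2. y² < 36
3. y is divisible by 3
Yes

Take x = -9, y = 0. Substituting into each constraint:
  (1) 2(-9) - 2(0) = -18 ✓
  (2) y² = (0)² = 0, and 0 < 36 ✓
  (3) 0 = 3 × 0, remainder 0 ✓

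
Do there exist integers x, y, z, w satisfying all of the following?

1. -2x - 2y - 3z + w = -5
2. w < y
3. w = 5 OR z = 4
Yes

Take x = -1, y = 6, z = 0, w = 5. Substituting into each constraint:
  (1) -2(-1) - 2(6) - 3(0) + 5 = -5 ✓
  (2) 5 < 6 ✓
  (3) w = 5, target 5 ✓ (first branch holds)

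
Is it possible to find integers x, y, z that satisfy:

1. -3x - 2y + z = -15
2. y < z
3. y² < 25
Yes

Take x = 5, y = 1, z = 2. Substituting into each constraint:
  (1) -3(5) - 2(1) + 2 = -15 ✓
  (2) 1 < 2 ✓
  (3) y² = (1)² = 1, and 1 < 25 ✓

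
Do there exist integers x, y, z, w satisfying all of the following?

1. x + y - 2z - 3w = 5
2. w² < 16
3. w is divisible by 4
Yes

Take x = 0, y = 1, z = -2, w = 0. Substituting into each constraint:
  (1) 0 + 1 - 2(-2) - 3(0) = 5 ✓
  (2) w² = (0)² = 0, and 0 < 16 ✓
  (3) 0 = 4 × 0, remainder 0 ✓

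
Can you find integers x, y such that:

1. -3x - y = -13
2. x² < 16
Yes

Take x = 0, y = 13. Substituting into each constraint:
  (1) -3(0) + (-13) = -13 ✓
  (2) x² = (0)² = 0, and 0 < 16 ✓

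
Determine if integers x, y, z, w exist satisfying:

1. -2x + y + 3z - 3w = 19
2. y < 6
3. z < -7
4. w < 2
Yes

Take x = 0, y = 4, z = -8, w = -13. Substituting into each constraint:
  (1) -2(0) + 4 + 3(-8) - 3(-13) = 19 ✓
  (2) 4 < 6 ✓
  (3) -8 < -7 ✓
  (4) -13 < 2 ✓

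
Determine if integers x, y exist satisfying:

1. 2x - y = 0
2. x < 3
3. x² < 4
Yes

Take x = 0, y = 0. Substituting into each constraint:
  (1) 2(0) + 0 = 0 ✓
  (2) 0 < 3 ✓
  (3) x² = (0)² = 0, and 0 < 4 ✓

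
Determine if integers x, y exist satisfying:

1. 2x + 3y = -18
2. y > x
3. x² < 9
No

The full constraint system is jointly infeasible over the integers. Each constraint and what it forces:

  - 2x + 3y = -18: is a linear equation tying the variables together
  - y > x: bounds one variable relative to another variable
  - x² < 9: restricts x to |x| ≤ 2

Propagating the comparison: y > x and x ≥ -2 give y ≥ -1. Range argument: with x ∈ [-2, 2], y ∈ [-1, ∞], the left side of the equation is at least -7, but the right side is -18 < -7. No integer solution exists.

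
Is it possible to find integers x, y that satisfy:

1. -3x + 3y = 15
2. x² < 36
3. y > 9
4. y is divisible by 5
Yes

Take x = 5, y = 10. Substituting into each constraint:
  (1) -3(5) + 3(10) = 15 ✓
  (2) x² = (5)² = 25, and 25 < 36 ✓
  (3) 10 > 9 ✓
  (4) 10 = 5 × 2, remainder 0 ✓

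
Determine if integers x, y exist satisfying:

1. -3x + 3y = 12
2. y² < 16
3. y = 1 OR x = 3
Yes

Take x = -3, y = 1. Substituting into each constraint:
  (1) -3(-3) + 3(1) = 12 ✓
  (2) y² = (1)² = 1, and 1 < 16 ✓
  (3) y = 1, target 1 ✓ (first branch holds)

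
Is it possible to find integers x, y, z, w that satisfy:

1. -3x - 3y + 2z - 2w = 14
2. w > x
Yes

Take x = 0, y = 0, z = 8, w = 1. Substituting into each constraint:
  (1) -3(0) - 3(0) + 2(8) - 2(1) = 14 ✓
  (2) 1 > 0 ✓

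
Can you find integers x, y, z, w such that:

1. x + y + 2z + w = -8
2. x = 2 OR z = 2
Yes

Take x = 2, y = -10, z = 0, w = 0. Substituting into each constraint:
  (1) 2 + (-10) + 2(0) + 0 = -8 ✓
  (2) x = 2, target 2 ✓ (first branch holds)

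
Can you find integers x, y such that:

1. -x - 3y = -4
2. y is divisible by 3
Yes

Take x = 4, y = 0. Substituting into each constraint:
  (1) (-4) - 3(0) = -4 ✓
  (2) 0 = 3 × 0, remainder 0 ✓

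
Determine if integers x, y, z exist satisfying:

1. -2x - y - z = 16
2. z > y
Yes

Take x = -7, y = -2, z = 0. Substituting into each constraint:
  (1) -2(-7) + 2 + 0 = 16 ✓
  (2) 0 > -2 ✓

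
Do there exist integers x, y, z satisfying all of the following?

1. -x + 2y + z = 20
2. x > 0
Yes

Take x = 2, y = 11, z = 0. Substituting into each constraint:
  (1) (-2) + 2(11) + 0 = 20 ✓
  (2) 2 > 0 ✓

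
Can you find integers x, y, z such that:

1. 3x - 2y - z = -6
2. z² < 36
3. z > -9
Yes

Take x = -2, y = 0, z = 0. Substituting into each constraint:
  (1) 3(-2) - 2(0) + 0 = -6 ✓
  (2) z² = (0)² = 0, and 0 < 36 ✓
  (3) 0 > -9 ✓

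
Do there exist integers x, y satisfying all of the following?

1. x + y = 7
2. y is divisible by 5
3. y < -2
Yes

Take x = 12, y = -5. Substituting into each constraint:
  (1) 12 + (-5) = 7 ✓
  (2) -5 = 5 × -1, remainder 0 ✓
  (3) -5 < -2 ✓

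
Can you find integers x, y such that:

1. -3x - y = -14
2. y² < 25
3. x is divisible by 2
Yes

Take x = 4, y = 2. Substituting into each constraint:
  (1) -3(4) + (-2) = -14 ✓
  (2) y² = (2)² = 4, and 4 < 25 ✓
  (3) 4 = 2 × 2, remainder 0 ✓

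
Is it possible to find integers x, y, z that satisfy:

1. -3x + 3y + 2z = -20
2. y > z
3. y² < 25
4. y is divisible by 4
Yes

Take x = 6, y = 0, z = -1. Substituting into each constraint:
  (1) -3(6) + 3(0) + 2(-1) = -20 ✓
  (2) 0 > -1 ✓
  (3) y² = (0)² = 0, and 0 < 25 ✓
  (4) 0 = 4 × 0, remainder 0 ✓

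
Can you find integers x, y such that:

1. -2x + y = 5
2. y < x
Yes

Take x = -6, y = -7. Substituting into each constraint:
  (1) -2(-6) + (-7) = 5 ✓
  (2) -7 < -6 ✓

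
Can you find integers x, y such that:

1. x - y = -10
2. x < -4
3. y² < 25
Yes

Take x = -10, y = 0. Substituting into each constraint:
  (1) (-10) + 0 = -10 ✓
  (2) -10 < -4 ✓
  (3) y² = (0)² = 0, and 0 < 25 ✓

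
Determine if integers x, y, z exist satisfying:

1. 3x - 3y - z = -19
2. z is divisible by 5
Yes

Take x = -6, y = 2, z = -5. Substituting into each constraint:
  (1) 3(-6) - 3(2) + 5 = -19 ✓
  (2) -5 = 5 × -1, remainder 0 ✓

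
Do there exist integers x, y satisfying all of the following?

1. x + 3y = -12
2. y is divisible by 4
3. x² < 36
Yes

Take x = 0, y = -4. Substituting into each constraint:
  (1) 0 + 3(-4) = -12 ✓
  (2) -4 = 4 × -1, remainder 0 ✓
  (3) x² = (0)² = 0, and 0 < 36 ✓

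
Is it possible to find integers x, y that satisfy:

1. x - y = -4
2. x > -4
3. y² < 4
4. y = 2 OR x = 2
No

A contradictory subset is {x - y = -4, y² < 4, y = 2 OR x = 2}. No integer assignment can satisfy these jointly:

  - x - y = -4: is a linear equation tying the variables together
  - y² < 4: restricts y to |y| ≤ 1
  - y = 2 OR x = 2: forces a choice: either y = 2 or x = 2

Split on the disjunction (y = 2 OR x = 2):
  • If y = 2: this contradicts y² < 4, which requires |y| ≤ 1.
  • If x = 2: the equation forces y = 6, but y² < 4 requires |y| ≤ 1.
Both branches are infeasible, so the system has no integer solution.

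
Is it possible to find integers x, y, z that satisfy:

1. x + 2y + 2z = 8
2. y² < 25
Yes

Take x = 8, y = 0, z = 0. Substituting into each constraint:
  (1) 8 + 2(0) + 2(0) = 8 ✓
  (2) y² = (0)² = 0, and 0 < 25 ✓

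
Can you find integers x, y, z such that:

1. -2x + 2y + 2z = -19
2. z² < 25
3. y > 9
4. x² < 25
No

Even the single constraint (-2x + 2y + 2z = -19) is infeasible over the integers.

  - -2x + 2y + 2z = -19: every term on the left is divisible by 2, so the LHS ≡ 0 (mod 2), but the RHS -19 is not — no integer solution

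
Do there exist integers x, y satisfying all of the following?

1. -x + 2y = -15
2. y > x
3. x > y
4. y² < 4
No

A contradictory subset is {y > x, x > y}. No integer assignment can satisfy these jointly:

  - y > x: bounds one variable relative to another variable
  - x > y: bounds one variable relative to another variable

Direct contradiction: y > x and x > y cannot both hold.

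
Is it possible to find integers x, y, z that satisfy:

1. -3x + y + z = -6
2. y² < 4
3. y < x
Yes

Take x = 0, y = -1, z = -5. Substituting into each constraint:
  (1) -3(0) + (-1) + (-5) = -6 ✓
  (2) y² = (-1)² = 1, and 1 < 4 ✓
  (3) -1 < 0 ✓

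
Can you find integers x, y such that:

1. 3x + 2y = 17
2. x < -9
Yes

Take x = -11, y = 25. Substituting into each constraint:
  (1) 3(-11) + 2(25) = 17 ✓
  (2) -11 < -9 ✓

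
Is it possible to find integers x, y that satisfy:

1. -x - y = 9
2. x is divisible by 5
Yes

Take x = 0, y = -9. Substituting into each constraint:
  (1) 0 + 9 = 9 ✓
  (2) 0 = 5 × 0, remainder 0 ✓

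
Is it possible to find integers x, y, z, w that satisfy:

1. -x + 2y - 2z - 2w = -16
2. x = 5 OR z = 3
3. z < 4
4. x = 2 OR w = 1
Yes

Take x = 0, y = -4, z = 3, w = 1. Substituting into each constraint:
  (1) 0 + 2(-4) - 2(3) - 2(1) = -16 ✓
  (2) z = 3, target 3 ✓ (second branch holds)
  (3) 3 < 4 ✓
  (4) w = 1, target 1 ✓ (second branch holds)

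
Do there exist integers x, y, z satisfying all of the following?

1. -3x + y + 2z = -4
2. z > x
Yes

Take x = -1, y = -7, z = 0. Substituting into each constraint:
  (1) -3(-1) + (-7) + 2(0) = -4 ✓
  (2) 0 > -1 ✓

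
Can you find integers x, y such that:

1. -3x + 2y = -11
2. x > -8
Yes

Take x = 1, y = -4. Substituting into each constraint:
  (1) -3(1) + 2(-4) = -11 ✓
  (2) 1 > -8 ✓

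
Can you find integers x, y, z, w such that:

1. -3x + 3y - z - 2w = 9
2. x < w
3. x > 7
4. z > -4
Yes

Take x = 8, y = 17, z = 0, w = 9. Substituting into each constraint:
  (1) -3(8) + 3(17) + 0 - 2(9) = 9 ✓
  (2) 8 < 9 ✓
  (3) 8 > 7 ✓
  (4) 0 > -4 ✓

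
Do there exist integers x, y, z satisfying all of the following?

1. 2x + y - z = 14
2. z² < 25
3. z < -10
No

A contradictory subset is {z² < 25, z < -10}. No integer assignment can satisfy these jointly:

  - z² < 25: restricts z to |z| ≤ 4
  - z < -10: bounds one variable relative to a constant

Direct contradiction: the bounds on z require z ≥ -4 and z ≤ -11 simultaneously, which is empty.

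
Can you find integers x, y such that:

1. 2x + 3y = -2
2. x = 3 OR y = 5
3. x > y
No

The full constraint system is jointly infeasible over the integers. Each constraint and what it forces:

  - 2x + 3y = -2: is a linear equation tying the variables together
  - x = 3 OR y = 5: forces a choice: either x = 3 or y = 5
  - x > y: bounds one variable relative to another variable

Split on the disjunction (x = 3 OR y = 5):
  • If x = 3: with x = 3, every remaining term of the linear equation is divisible by 3, so the left side is ≡ 0 (mod 3); but the right side -8 ≡ 1 (mod 3). No integers can satisfy it.
  • If y = 5: with y = 5, every remaining term of the linear equation is divisible by 2, so the left side is ≡ 0 (mod 2); but the right side -17 ≡ 1 (mod 2). No integers can satisfy it.
Both branches are infeasible, so the system has no integer solution.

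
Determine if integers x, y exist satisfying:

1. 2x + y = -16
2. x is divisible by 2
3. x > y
Yes

Take x = 0, y = -16. Substituting into each constraint:
  (1) 2(0) + (-16) = -16 ✓
  (2) 0 = 2 × 0, remainder 0 ✓
  (3) 0 > -16 ✓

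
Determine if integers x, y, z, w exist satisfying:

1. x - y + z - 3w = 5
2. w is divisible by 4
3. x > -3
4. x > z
Yes

Take x = 1, y = -4, z = 0, w = 0. Substituting into each constraint:
  (1) 1 + 4 + 0 - 3(0) = 5 ✓
  (2) 0 = 4 × 0, remainder 0 ✓
  (3) 1 > -3 ✓
  (4) 1 > 0 ✓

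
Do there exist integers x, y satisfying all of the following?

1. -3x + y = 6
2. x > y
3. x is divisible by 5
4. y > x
No

A contradictory subset is {x > y, y > x}. No integer assignment can satisfy these jointly:

  - x > y: bounds one variable relative to another variable
  - y > x: bounds one variable relative to another variable

Direct contradiction: x > y and y > x cannot both hold.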